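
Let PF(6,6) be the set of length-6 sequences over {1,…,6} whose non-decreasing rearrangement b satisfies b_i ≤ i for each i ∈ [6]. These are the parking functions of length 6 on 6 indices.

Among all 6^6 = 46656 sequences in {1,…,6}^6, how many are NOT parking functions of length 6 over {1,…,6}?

29849

Count = (7−6)·7^(6−1) = 1·16807 = 16807 (Konheim–Weiss)
Check (6,6,4,6,5,6) → sorted (4,5,6,6,6,6): b_1=4>1, not a PF.
So 46656 − 16807 = 29849 fail.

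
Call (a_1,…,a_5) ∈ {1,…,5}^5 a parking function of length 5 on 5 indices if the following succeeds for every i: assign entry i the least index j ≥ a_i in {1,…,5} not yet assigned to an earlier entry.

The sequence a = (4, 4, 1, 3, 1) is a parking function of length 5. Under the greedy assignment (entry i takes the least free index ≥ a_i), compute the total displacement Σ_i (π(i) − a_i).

2

Σπ = 5·6/2 = 15 (π permutes [5]); Σa = 4+4+1+3+1 = 13; disp = 15−13 = 2.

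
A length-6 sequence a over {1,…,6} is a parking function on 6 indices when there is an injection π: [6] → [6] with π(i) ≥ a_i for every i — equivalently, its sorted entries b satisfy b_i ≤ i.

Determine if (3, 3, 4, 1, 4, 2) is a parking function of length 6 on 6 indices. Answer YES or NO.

Rearranged: b = (1, 2, 3, 3, 4, 4).
  b_1=1 ≤ 1
  b_2=2 ≤ 2
  b_3=3 ≤ 3
  b_4=3 ≤ 4
  b_5=4 ≤ 5
  b_6=4 ≤ 6
All bounds hold ⇒ YES

YES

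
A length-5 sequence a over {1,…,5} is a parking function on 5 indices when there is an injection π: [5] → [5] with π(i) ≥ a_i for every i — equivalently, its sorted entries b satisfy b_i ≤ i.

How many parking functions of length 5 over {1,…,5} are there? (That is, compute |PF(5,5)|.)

|PF(5,5)| = (5−5+1)·(5+1)^(5−1) = 1 · 1296 = 1296 (Pollak)
Example (3,1,1,4,2) → sorted (1,1,2,3,4): b_i ≤ i ∀i, a PF.

1296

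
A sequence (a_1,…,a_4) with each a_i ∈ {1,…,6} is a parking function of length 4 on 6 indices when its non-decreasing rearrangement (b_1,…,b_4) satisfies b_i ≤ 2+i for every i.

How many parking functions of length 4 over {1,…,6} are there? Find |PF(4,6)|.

Count = (6+1−4)·(6+1)^{4−1} = 3·343 = 1029 (Pollak)
E.g. (3,2,4,2) → sorted (2,2,3,4): b_i ≤ 2+i ∀i, a PF.

1029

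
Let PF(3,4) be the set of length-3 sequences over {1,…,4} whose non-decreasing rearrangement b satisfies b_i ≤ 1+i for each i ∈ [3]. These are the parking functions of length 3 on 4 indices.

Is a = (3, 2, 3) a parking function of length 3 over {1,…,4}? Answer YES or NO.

YES

Rearranged: b = (2, 3, 3).
  b_1=2 ≤ 2
  b_2=3 ≤ 3
  b_3=3 ≤ 4
All bounds hold ⇒ YES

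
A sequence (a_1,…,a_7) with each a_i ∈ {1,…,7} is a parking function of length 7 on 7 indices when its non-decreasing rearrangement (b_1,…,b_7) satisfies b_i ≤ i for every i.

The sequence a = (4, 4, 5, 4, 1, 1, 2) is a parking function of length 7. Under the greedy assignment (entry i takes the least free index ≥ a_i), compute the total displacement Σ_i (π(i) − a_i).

7

Σπ = 7·8/2 = 28 (π permutes [7]); Σa = 4+4+5+4+1+1+2 = 21; disp = 28−21 = 7.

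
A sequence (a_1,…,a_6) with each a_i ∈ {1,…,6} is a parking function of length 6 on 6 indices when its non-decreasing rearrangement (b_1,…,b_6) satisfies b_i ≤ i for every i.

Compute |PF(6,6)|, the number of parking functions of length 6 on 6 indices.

|PF(6,6)| = (6+1−6)·(6+1)^{6−1} = 1·16807 = 16807 [KW]
Example (2,1,3,4,1,5) → sorted (1,1,2,3,4,5): b_i ≤ i ∀i, a PF.

16807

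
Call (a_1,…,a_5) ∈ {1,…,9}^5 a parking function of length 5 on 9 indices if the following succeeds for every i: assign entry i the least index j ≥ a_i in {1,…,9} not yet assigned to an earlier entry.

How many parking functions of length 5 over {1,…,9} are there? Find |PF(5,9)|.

50000

Count = 5·10^4 = 5 · 10000 = 50000 [KW]
One tuple (6,3,1,6,6) → sorted (1,3,6,6,6): b_i ≤ 4+i ∀i, a PF.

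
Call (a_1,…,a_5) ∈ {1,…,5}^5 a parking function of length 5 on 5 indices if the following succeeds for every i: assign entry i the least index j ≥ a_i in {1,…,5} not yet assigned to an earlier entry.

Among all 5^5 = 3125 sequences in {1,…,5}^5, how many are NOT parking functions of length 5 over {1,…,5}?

1829

|PF| = (6−5)·6^(5−1) = 1×1296 = 1296
E.g. (4,5,2,2,5) → sorted (2,2,4,5,5): b_1=2>1, not a PF.
Total 3125; non-PF = 3125−1296 = 1829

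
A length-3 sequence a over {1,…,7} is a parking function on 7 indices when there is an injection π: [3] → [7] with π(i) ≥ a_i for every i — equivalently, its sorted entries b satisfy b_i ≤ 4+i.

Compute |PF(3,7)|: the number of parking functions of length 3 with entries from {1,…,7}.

|PF| = (7+1−3)·(7+1)^{3−1} = 5 · 64 = 320 (Konheim–Weiss)
One tuple (2,2,4) → sorted (2,2,4): b_i ≤ 4+i ∀i, a PF.

320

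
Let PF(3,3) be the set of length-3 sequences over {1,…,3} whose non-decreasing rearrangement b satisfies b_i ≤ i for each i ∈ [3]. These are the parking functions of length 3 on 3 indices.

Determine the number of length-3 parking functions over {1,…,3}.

16

Count = (3+1−3)·(3+1)^{3−1} = 1·16 = 16
Check (1,2,3) → sorted (1,2,3): b_i ≤ i ∀i, a PF.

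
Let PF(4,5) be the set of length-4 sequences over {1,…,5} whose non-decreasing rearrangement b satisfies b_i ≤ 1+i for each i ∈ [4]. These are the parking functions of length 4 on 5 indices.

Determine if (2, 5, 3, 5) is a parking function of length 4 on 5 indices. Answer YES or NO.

NO

Sorted: b = (2, 3, 5, 5).
  b_1=2 ≤ 2
  b_2=3 ≤ 3
  b_3=5 > 4
  fails at i=3 ⇒ NO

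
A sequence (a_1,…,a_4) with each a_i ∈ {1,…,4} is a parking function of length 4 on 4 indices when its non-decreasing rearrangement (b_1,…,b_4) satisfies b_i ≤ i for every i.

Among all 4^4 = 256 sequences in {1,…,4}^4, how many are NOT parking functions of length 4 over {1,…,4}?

|PF| = (4−4+1)·(4+1)^(4−1) = 1×125 = 125 [KW]
One tuple (4,2,1,4) → sorted (1,2,4,4): b_3=4>3, not a PF.
4^4 − 125 = 256 − 125 = 131

131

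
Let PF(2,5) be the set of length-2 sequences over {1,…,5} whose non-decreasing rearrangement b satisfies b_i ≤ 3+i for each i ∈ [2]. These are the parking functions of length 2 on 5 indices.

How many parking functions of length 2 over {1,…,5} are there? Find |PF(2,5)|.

24

|PF| = (5+1−2)·(5+1)^{2−1} = 4×6 = 24 (Pollak)
E.g. (4,3) → sorted (3,4): b_i ≤ 3+i ∀i, a PF.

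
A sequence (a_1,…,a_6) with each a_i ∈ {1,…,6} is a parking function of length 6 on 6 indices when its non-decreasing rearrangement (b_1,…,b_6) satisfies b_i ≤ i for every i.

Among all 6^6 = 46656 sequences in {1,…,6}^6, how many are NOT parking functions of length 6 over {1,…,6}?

29849

#PF = 1·7^5 = 1×16807 = 16807
E.g. (5,5,1,6,6,6) → sorted (1,5,5,6,6,6): b_2=5>2, not a PF.
Total 46656; non-PF = 46656−16807 = 29849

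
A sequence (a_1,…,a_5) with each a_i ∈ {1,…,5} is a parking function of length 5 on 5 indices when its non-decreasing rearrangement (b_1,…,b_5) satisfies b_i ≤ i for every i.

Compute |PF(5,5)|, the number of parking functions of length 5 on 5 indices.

1296

#PF = (5−5+1)·(5+1)^(5−1) = 1 · 1296 = 1296 (Konheim–Weiss)
Check (2,1,3,2,2) → sorted (1,2,2,2,3): b_i ≤ i ∀i, a PF.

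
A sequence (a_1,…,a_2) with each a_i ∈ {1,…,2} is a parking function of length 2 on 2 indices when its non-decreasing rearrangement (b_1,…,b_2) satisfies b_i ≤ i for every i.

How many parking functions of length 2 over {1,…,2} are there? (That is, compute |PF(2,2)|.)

3

|PF(2,2)| = (2−2+1)·(2+1)^(2−1) = 1 · 3 = 3 (Konheim–Weiss)
Check (1,1) → sorted (1,1): b_i ≤ i ∀i, a PF.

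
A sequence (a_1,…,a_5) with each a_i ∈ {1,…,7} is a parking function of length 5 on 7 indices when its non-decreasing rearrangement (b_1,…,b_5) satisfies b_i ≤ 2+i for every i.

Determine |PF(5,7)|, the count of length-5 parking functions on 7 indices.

12288

|PF| = (7−5+1)·(7+1)^(5−1) = 3 · 4096 = 12288 (Konheim–Weiss)
One tuple (1,2,1,5,4) → sorted (1,1,2,4,5): b_i ≤ 2+i ∀i, a PF.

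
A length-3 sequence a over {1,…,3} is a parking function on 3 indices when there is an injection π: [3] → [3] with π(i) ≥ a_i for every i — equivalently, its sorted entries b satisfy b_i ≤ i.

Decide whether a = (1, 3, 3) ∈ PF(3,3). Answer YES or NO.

Rearranged: b = (1, 3, 3).
  b_1=1 ≤ 1
  b_2=3 > 2
  fails at i=2 ⇒ NO

NO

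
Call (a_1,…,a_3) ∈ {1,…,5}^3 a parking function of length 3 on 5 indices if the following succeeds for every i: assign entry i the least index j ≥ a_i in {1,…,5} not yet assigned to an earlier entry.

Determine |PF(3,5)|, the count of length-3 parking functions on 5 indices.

|PF| = (5+1−3)·(5+1)^{3−1} = 3·36 = 108
Example (1,1,1) → sorted (1,1,1): b_i ≤ 2+i ∀i, a PF.

108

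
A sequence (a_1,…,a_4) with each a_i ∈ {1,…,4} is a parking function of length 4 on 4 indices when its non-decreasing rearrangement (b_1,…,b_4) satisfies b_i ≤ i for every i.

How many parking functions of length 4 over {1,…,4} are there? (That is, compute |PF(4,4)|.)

125

Count = 1·5^3 = 1 · 125 = 125 [KW]
Check (1,1,4,2) → sorted (1,1,2,4): b_i ≤ i ∀i, a PF.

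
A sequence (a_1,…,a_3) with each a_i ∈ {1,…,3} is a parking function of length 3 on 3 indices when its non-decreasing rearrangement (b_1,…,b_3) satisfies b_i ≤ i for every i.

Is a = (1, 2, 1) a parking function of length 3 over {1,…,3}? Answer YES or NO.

Rearranged: b = (1, 1, 2).
  b_1=1 ≤ 1
  b_2=1 ≤ 2
  b_3=2 ≤ 3
All bounds hold ⇒ YES

YES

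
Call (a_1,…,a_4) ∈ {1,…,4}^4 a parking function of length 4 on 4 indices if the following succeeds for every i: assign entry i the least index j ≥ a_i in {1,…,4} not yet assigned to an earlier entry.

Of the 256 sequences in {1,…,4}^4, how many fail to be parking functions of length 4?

131

|PF| = (5−4)·5^(4−1) = 1 · 125 = 125
Check (4,4,2,4) → sorted (2,4,4,4): b_1=2>1, not a PF.
4^4 − 125 = 256 − 125 = 131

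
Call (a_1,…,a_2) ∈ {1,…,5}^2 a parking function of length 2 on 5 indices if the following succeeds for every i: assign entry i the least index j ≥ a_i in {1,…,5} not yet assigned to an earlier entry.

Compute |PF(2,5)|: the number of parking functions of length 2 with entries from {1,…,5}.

24

#PF = 4·6^1 = 4·6 = 24 (Pollak)
One tuple (3,5) → sorted (3,5): b_i ≤ 3+i ∀i, a PF.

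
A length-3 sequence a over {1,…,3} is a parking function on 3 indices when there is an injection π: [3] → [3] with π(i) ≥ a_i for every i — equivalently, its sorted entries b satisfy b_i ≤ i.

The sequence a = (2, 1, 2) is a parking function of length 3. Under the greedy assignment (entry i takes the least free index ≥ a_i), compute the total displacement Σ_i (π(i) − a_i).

1

Σπ = 6 ({1..3} each once); Σa = 2+1+2 = 5; disp = 6−5 = 1.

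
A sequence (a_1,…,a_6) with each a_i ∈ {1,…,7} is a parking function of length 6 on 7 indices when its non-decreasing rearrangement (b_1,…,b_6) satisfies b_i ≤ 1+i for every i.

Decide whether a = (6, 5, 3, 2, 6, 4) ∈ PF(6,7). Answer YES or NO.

YES

Sorted: b = (2, 3, 4, 5, 6, 6).
  b_1=2 ≤ 2
  b_2=3 ≤ 3
  b_3=4 ≤ 4
  b_4=5 ≤ 5
  b_5=6 ≤ 6
  b_6=6 ≤ 7
All bounds hold ⇒ YES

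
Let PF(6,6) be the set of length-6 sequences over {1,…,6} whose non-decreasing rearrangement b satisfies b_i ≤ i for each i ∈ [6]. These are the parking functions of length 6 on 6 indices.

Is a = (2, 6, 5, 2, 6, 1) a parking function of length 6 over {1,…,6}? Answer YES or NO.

Rearranged: b = (1, 2, 2, 5, 6, 6).
  b_1=1 ≤ 1
  b_2=2 ≤ 2
  b_3=2 ≤ 3
  b_4=5 > 4
  fails at i=4 ⇒ NO

NO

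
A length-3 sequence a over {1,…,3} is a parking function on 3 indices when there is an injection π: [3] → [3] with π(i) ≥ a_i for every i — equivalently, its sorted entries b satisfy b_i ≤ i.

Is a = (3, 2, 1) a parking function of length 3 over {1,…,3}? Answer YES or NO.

YES

Rearranged: b = (1, 2, 3).
  b_1=1 ≤ 1
  b_2=2 ≤ 2
  b_3=3 ≤ 3
All bounds hold ⇒ YES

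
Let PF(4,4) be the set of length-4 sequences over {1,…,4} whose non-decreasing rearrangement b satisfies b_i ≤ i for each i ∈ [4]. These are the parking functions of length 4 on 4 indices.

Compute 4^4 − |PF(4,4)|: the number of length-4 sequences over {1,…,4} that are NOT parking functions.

131

#PF = (4+1−4)·(4+1)^{4−1} = 1 · 125 = 125 [KW]
Example (3,4,4,4) → sorted (3,4,4,4): b_1=3>1, not a PF.
4^4 − 125 = 256 − 125 = 131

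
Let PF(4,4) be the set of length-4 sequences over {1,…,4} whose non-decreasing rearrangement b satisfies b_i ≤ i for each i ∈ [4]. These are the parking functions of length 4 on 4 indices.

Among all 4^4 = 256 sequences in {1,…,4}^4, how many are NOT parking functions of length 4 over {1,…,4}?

131

Count = (4−4+1)·(4+1)^(4−1) = 1 · 125 = 125 (Konheim–Weiss)
E.g. (3,3,4,4) → sorted (3,3,4,4): b_1=3>1, not a PF.
So 256 − 125 = 131 fail.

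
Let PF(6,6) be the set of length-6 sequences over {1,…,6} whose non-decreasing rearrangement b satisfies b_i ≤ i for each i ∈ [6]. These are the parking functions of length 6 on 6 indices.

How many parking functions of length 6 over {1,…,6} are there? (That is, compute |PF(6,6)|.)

Count = (7−6)·7^(6−1) = 1×16807 = 16807
Example (6,2,1,1,4,4) → sorted (1,1,2,4,4,6): b_i ≤ i ∀i, a PF.

16807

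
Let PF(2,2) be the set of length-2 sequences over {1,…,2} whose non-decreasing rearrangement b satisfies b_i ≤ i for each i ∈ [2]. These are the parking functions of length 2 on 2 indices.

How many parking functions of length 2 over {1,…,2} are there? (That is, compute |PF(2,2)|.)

3

|PF(2,2)| = (2+1−2)·(2+1)^{2−1} = 1 · 3 = 3 (Konheim–Weiss)
One tuple (1,1) → sorted (1,1): b_i ≤ i ∀i, a PF.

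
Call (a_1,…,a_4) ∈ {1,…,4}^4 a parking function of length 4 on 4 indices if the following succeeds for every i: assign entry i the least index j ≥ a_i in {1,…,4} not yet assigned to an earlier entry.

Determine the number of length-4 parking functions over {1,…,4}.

125

#PF = 1·5^3 = 1 · 125 = 125 (Konheim–Weiss)
E.g. (2,1,2,3) → sorted (1,2,2,3): b_i ≤ i ∀i, a PF.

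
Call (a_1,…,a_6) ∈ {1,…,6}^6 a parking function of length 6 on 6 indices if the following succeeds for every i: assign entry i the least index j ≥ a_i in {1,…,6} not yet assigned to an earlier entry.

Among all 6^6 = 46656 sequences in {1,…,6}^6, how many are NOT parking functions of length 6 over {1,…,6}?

|PF(6,6)| = (7−6)·7^(6−1) = 1×16807 = 16807 [KW]
Example (6,3,5,6,5,5) → sorted (3,5,5,5,6,6): b_1=3>1, not a PF.
Total 46656; non-PF = 46656−16807 = 29849

29849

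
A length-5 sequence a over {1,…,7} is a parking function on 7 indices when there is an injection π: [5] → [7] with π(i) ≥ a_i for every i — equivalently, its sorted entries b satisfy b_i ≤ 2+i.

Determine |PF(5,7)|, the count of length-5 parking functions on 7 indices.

|PF(5,7)| = (7−5+1)·(7+1)^(5−1) = 3·4096 = 12288 (Konheim–Weiss)
Example (2,2,1,7,6) → sorted (1,2,2,6,7): b_i ≤ 2+i ∀i, a PF.

12288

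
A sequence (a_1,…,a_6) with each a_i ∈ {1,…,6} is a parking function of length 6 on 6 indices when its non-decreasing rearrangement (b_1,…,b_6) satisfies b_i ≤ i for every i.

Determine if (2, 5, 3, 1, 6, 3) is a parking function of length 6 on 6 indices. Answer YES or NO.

Rearranged: b = (1, 2, 3, 3, 5, 6).
  b_1=1 ≤ 1
  b_2=2 ≤ 2
  b_3=3 ≤ 3
  b_4=3 ≤ 4
  b_5=5 ≤ 5
  b_6=6 ≤ 6
All bounds hold ⇒ YES

YES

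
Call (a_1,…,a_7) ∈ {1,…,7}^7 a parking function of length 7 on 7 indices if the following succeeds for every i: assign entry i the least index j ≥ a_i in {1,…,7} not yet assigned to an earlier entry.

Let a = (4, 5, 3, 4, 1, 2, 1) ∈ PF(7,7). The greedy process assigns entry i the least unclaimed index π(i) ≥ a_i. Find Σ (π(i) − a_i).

8

Σπ(i) = 1+…+7 = 28; Σa = 4+5+3+4+1+2+1 = 20; disp = 28−20 = 8.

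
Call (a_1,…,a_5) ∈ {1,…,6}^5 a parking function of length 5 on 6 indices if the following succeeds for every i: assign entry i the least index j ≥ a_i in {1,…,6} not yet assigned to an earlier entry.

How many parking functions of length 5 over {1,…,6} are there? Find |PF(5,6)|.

|PF(5,6)| = 2·7^4 = 2 · 2401 = 4802 (Konheim–Weiss)
One tuple (2,3,4,4,6) → sorted (2,3,4,4,6): b_i ≤ 1+i ∀i, a PF.

4802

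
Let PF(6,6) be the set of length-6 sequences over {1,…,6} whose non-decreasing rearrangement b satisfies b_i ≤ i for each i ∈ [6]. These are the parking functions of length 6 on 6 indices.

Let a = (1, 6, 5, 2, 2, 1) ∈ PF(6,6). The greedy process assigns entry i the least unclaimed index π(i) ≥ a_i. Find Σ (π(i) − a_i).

Σπ = 6·7/2 = 21 (π permutes [6]); Σa = 1+6+5+2+2+1 = 17; disp = 21−17 = 4.

4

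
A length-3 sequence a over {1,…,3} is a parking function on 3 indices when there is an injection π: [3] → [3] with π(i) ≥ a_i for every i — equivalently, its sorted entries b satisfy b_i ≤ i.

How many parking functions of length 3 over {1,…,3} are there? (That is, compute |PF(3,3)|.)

|PF(3,3)| = (3−3+1)·(3+1)^(3−1) = 1·16 = 16 (Konheim–Weiss)
Check (3,1,1) → sorted (1,1,3): b_i ≤ i ∀i, a PF.

16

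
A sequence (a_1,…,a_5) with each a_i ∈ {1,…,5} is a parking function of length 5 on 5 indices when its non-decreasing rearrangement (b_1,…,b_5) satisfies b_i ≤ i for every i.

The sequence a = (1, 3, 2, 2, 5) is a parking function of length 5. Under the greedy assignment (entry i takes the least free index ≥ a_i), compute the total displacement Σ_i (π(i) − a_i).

2

Σπ = 5·6/2 = 15 (π permutes [5]); Σa = 1+3+2+2+5 = 13; disp = 15−13 = 2.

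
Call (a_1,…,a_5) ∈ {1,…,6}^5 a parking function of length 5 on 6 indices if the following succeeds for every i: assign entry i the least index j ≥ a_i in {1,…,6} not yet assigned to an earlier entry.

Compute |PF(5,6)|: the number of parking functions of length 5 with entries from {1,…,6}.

4802

Count = 2·7^4 = 2×2401 = 4802 [KW]
Check (1,1,1,2,1) → sorted (1,1,1,1,2): b_i ≤ 1+i ∀i, a PF.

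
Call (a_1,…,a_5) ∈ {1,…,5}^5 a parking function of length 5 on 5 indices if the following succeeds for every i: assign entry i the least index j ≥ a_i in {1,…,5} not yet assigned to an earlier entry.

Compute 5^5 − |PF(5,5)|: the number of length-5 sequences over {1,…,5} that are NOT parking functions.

#PF = (5+1−5)·(5+1)^{5−1} = 1 · 1296 = 1296 (Konheim–Weiss)
Example (4,5,2,4,4) → sorted (2,4,4,4,5): b_1=2>1, not a PF.
Total 3125; non-PF = 3125−1296 = 1829

1829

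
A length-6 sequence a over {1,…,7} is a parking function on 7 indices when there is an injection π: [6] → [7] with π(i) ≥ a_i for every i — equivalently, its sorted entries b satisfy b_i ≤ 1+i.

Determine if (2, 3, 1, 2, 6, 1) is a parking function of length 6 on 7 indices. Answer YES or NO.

YES

Rearranged: b = (1, 1, 2, 2, 3, 6).
  b_1=1 ≤ 2
  b_2=1 ≤ 3
  b_3=2 ≤ 4
  b_4=2 ≤ 5
  b_5=3 ≤ 6
  b_6=6 ≤ 7
All bounds hold ⇒ YES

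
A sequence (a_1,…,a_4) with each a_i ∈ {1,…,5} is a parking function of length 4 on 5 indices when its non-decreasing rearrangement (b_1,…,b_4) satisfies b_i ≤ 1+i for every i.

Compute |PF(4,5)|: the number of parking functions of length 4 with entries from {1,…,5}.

|PF(4,5)| = (5+1−4)·(5+1)^{4−1} = 2×216 = 432 [KW]
Check (2,2,2,5) → sorted (2,2,2,5): b_i ≤ 1+i ∀i, a PF.

432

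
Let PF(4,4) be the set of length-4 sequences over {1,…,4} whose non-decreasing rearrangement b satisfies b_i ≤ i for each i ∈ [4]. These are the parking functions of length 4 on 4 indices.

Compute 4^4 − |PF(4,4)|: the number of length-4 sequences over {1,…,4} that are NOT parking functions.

|PF| = 1·5^3 = 1·125 = 125 [KW]
Check (2,4,4,4) → sorted (2,4,4,4): b_1=2>1, not a PF.
So 256 − 125 = 131 fail.

131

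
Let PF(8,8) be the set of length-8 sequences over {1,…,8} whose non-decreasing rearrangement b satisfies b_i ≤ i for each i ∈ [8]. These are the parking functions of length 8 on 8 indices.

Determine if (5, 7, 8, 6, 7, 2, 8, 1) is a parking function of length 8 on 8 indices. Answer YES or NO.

Rearranged: b = (1, 2, 5, 6, 7, 7, 8, 8).
  b_1=1 ≤ 1
  b_2=2 ≤ 2
  b_3=5 > 3
  fails at i=3 ⇒ NO

NO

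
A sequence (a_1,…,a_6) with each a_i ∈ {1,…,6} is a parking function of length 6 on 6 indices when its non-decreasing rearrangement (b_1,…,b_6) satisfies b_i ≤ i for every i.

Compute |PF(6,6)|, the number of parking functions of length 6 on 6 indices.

|PF(6,6)| = (6−6+1)·(6+1)^(6−1) = 1 · 16807 = 16807 (Pollak)
E.g. (1,1,5,6,3,3) → sorted (1,1,3,3,5,6): b_i ≤ i ∀i, a PF.

16807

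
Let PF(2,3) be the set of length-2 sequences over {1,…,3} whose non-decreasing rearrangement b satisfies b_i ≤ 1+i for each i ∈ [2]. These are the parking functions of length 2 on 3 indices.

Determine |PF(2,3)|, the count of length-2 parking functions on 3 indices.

8

|PF| = 2·4^1 = 2×4 = 8
E.g. (1,3) → sorted (1,3): b_i ≤ 1+i ∀i, a PF.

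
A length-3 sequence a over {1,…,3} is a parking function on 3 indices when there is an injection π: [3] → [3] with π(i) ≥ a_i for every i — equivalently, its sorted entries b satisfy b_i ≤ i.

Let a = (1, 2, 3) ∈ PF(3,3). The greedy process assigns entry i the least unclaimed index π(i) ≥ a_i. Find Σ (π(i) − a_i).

0

Σπ(i) = 1+…+3 = 6; Σa = 1+2+3 = 6; disp = 6−6 = 0.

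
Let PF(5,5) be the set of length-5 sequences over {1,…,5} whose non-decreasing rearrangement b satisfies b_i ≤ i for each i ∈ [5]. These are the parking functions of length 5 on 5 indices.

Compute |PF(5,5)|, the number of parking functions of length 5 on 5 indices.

1296

Count = (6−5)·6^(5−1) = 1·1296 = 1296 [KW]
E.g. (2,5,2,1,4) → sorted (1,2,2,4,5): b_i ≤ i ∀i, a PF.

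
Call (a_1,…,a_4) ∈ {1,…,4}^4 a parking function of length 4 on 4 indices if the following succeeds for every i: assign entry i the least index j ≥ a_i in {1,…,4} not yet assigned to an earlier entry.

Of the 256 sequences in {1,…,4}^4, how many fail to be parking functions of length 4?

131

#PF = (5−4)·5^(4−1) = 1 · 125 = 125 (Konheim–Weiss)
E.g. (2,2,3,2) → sorted (2,2,2,3): b_1=2>1, not a PF.
Total 256; non-PF = 256−125 = 131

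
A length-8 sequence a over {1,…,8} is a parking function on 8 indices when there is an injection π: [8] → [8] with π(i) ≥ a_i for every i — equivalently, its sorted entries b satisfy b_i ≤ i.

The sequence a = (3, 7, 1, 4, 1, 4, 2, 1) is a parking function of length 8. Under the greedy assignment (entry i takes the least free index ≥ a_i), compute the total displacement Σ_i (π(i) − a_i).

13

Σπ = 36 ({1..8} each once); Σa = 3+7+1+4+1+4+2+1 = 23; disp = 36−23 = 13.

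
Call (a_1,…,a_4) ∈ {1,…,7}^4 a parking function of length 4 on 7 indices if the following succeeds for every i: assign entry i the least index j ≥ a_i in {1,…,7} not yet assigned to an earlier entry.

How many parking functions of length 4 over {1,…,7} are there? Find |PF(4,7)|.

#PF = (7−4+1)·(7+1)^(4−1) = 4×512 = 2048 (Konheim–Weiss)
E.g. (2,7,1,6) → sorted (1,2,6,7): b_i ≤ 3+i ∀i, a PF.

2048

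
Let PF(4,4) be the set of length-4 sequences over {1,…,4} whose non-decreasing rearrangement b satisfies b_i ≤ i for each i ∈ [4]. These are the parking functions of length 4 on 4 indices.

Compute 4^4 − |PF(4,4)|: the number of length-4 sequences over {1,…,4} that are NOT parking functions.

131

|PF(4,4)| = (4+1−4)·(4+1)^{4−1} = 1 · 125 = 125
Example (4,3,4,3) → sorted (3,3,4,4): b_1=3>1, not a PF.
So 256 − 125 = 131 fail.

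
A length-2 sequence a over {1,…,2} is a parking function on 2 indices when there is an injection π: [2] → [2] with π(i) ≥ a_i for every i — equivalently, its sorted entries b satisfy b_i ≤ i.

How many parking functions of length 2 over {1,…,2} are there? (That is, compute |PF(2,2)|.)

Count = 1·3^1 = 1·3 = 3 [KW]
Check (2,1) → sorted (1,2): b_i ≤ i ∀i, a PF.

3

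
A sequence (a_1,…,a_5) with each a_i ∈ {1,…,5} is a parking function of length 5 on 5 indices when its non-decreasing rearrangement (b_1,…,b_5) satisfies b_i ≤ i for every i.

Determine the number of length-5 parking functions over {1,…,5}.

#PF = (6−5)·6^(5−1) = 1·1296 = 1296 [KW]
Example (1,4,2,4,2) → sorted (1,2,2,4,4): b_i ≤ i ∀i, a PF.

1296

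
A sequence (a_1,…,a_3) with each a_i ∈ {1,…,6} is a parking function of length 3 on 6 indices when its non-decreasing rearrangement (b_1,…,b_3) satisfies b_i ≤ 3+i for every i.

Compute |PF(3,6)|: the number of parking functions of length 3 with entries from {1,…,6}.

196

#PF = (7−3)·7^(3−1) = 4×49 = 196
Example (5,2,1) → sorted (1,2,5): b_i ≤ 3+i ∀i, a PF.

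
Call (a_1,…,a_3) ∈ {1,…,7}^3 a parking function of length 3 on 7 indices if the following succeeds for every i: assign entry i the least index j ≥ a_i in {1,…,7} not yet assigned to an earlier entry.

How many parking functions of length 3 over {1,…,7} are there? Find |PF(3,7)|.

320

|PF(3,7)| = (7−3+1)·(7+1)^(3−1) = 5 · 64 = 320 (Pollak)
E.g. (4,2,6) → sorted (2,4,6): b_i ≤ 4+i ∀i, a PF.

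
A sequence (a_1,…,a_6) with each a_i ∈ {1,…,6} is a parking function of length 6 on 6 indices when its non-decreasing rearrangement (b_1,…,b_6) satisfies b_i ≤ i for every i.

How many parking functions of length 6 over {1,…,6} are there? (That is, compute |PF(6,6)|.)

|PF(6,6)| = 1·7^5 = 1·16807 = 16807 (Konheim–Weiss)
Check (2,1,5,3,5,2) → sorted (1,2,2,3,5,5): b_i ≤ i ∀i, a PF.

16807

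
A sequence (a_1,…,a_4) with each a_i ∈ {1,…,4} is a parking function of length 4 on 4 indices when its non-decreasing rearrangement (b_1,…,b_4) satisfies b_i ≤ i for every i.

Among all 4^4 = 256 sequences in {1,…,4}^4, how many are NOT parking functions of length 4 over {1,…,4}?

Count = (5−4)·5^(4−1) = 1 · 125 = 125
One tuple (2,3,2,2) → sorted (2,2,2,3): b_1=2>1, not a PF.
Total 256; non-PF = 256−125 = 131

131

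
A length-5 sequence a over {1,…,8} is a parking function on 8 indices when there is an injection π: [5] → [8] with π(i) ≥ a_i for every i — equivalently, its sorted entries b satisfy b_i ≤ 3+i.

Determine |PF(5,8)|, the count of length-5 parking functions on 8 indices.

26244

|PF| = (9−5)·9^(5−1) = 4 · 6561 = 26244 [KW]
One tuple (8,5,5,3,7) → sorted (3,5,5,7,8): b_i ≤ 3+i ∀i, a PF.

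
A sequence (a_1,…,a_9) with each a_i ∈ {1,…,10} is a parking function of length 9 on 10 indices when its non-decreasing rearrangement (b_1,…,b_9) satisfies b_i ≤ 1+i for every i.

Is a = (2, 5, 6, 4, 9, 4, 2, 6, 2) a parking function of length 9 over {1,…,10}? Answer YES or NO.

Rearranged: b = (2, 2, 2, 4, 4, 5, 6, 6, 9).
  b_1=2 ≤ 2
  b_2=2 ≤ 3
  b_3=2 ≤ 4
  b_4=4 ≤ 5
  b_5=4 ≤ 6
  b_6=5 ≤ 7
  b_7=6 ≤ 8
  b_8=6 ≤ 9
  b_9=9 ≤ 10
All bounds hold ⇒ YES

YES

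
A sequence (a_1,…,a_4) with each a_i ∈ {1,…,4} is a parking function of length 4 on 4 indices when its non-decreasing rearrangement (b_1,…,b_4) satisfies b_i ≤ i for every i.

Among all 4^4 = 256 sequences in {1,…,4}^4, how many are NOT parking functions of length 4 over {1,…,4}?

131

|PF(4,4)| = (4−4+1)·(4+1)^(4−1) = 1×125 = 125 (Pollak)
One tuple (2,3,3,2) → sorted (2,2,3,3): b_1=2>1, not a PF.
4^4 − 125 = 256 − 125 = 131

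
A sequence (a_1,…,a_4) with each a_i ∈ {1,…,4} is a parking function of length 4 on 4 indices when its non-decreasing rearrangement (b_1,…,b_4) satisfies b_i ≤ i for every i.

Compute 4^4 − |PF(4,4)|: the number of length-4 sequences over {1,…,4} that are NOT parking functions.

131

|PF| = (5−4)·5^(4−1) = 1 · 125 = 125 (Pollak)
E.g. (2,4,4,4) → sorted (2,4,4,4): b_1=2>1, not a PF.
So 256 − 125 = 131 fail.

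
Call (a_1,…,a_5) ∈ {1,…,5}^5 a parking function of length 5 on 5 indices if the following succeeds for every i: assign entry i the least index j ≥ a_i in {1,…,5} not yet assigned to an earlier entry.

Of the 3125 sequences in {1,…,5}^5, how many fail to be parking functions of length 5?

#PF = 1·6^4 = 1·1296 = 1296 (Konheim–Weiss)
Example (3,2,5,5,1) → sorted (1,2,3,5,5): b_4=5>4, not a PF.
Total 3125; non-PF = 3125−1296 = 1829

1829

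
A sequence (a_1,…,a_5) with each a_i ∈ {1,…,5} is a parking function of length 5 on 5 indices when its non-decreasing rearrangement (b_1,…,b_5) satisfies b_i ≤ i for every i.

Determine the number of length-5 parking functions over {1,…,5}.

#PF = (5−5+1)·(5+1)^(5−1) = 1 · 1296 = 1296 (Pollak)
Check (1,5,1,3,4) → sorted (1,1,3,4,5): b_i ≤ i ∀i, a PF.

1296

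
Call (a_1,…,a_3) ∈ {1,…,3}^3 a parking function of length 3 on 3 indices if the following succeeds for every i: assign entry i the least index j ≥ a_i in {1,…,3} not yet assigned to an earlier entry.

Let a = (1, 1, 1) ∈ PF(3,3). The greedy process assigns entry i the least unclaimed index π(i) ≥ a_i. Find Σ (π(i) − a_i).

Σπ(i) = 1+…+3 = 6; Σa = 1+1+1 = 3; disp = 6−3 = 3.

3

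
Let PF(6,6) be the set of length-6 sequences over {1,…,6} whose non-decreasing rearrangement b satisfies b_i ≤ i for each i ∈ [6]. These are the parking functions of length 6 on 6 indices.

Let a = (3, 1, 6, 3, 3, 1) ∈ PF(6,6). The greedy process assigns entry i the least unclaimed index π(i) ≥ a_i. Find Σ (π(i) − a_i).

4

Σπ(i) = 1+…+6 = 21; Σa = 3+1+6+3+3+1 = 17; disp = 21−17 = 4.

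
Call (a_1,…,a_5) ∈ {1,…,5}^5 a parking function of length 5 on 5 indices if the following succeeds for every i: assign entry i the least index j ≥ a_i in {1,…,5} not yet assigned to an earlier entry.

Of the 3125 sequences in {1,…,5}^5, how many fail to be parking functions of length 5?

Count = (5−5+1)·(5+1)^(5−1) = 1×1296 = 1296
One tuple (5,5,2,3,2) → sorted (2,2,3,5,5): b_1=2>1, not a PF.
Total 3125; non-PF = 3125−1296 = 1829

1829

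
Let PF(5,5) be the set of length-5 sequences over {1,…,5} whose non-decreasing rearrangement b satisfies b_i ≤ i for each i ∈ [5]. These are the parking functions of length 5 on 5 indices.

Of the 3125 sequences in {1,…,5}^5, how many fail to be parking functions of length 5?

|PF| = (5+1−5)·(5+1)^{5−1} = 1 · 1296 = 1296 (Pollak)
One tuple (5,1,5,1,4) → sorted (1,1,4,5,5): b_3=4>3, not a PF.
5^5 − 1296 = 3125 − 1296 = 1829

1829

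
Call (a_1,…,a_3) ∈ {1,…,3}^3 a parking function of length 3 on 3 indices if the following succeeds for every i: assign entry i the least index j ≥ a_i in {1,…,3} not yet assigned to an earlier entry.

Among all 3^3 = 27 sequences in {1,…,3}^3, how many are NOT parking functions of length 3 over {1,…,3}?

11

|PF(3,3)| = (3−3+1)·(3+1)^(3−1) = 1·16 = 16 [KW]
Check (2,3,3) → sorted (2,3,3): b_1=2>1, not a PF.
3^3 − 16 = 27 − 16 = 11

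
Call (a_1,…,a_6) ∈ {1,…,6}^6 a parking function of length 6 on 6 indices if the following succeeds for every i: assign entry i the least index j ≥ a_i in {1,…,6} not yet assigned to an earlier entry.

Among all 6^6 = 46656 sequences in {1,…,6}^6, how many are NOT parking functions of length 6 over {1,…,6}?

29849

#PF = (6−6+1)·(6+1)^(6−1) = 1×16807 = 16807 (Konheim–Weiss)
E.g. (5,5,6,2,4,3) → sorted (2,3,4,5,5,6): b_1=2>1, not a PF.
6^6 − 16807 = 46656 − 16807 = 29849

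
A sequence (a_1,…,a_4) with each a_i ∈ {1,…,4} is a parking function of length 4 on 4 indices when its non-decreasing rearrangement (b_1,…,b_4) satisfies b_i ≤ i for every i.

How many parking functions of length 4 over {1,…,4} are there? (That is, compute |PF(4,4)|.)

#PF = 1·5^3 = 1·125 = 125 (Pollak)
Example (4,1,1,2) → sorted (1,1,2,4): b_i ≤ i ∀i, a PF.

125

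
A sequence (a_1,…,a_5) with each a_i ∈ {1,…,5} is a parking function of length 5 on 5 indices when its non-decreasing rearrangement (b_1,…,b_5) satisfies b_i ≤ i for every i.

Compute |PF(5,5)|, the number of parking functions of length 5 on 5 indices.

|PF(5,5)| = (6−5)·6^(5−1) = 1·1296 = 1296 [KW]
One tuple (3,2,1,4,4) → sorted (1,2,3,4,4): b_i ≤ i ∀i, a PF.

1296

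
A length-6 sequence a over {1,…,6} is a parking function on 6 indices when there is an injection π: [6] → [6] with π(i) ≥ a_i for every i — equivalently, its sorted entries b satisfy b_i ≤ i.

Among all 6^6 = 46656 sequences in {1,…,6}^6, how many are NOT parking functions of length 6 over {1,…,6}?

#PF = 1·7^5 = 1×16807 = 16807 (Pollak)
One tuple (6,5,6,3,6,4) → sorted (3,4,5,6,6,6): b_1=3>1, not a PF.
So 46656 − 16807 = 29849 fail.

29849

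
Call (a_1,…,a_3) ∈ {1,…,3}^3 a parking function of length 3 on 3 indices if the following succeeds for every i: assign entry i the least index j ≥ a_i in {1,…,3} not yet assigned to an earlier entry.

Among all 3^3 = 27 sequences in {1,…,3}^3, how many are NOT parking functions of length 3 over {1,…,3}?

#PF = (4−3)·4^(3−1) = 1×16 = 16 (Konheim–Weiss)
Check (3,2,3) → sorted (2,3,3): b_1=2>1, not a PF.
3^3 − 16 = 27 − 16 = 11

11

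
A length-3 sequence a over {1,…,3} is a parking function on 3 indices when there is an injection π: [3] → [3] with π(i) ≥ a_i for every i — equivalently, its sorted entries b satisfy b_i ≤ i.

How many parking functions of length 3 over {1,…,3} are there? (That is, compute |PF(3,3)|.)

16

#PF = (3+1−3)·(3+1)^{3−1} = 1·16 = 16 (Konheim–Weiss)
E.g. (2,2,1) → sorted (1,2,2): b_i ≤ i ∀i, a PF.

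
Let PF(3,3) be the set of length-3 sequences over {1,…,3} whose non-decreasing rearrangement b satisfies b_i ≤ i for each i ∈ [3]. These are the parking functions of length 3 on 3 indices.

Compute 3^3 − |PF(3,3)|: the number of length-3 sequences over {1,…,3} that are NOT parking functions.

Count = (4−3)·4^(3−1) = 1 · 16 = 16
Check (3,3,3) → sorted (3,3,3): b_1=3>1, not a PF.
3^3 − 16 = 27 − 16 = 11

11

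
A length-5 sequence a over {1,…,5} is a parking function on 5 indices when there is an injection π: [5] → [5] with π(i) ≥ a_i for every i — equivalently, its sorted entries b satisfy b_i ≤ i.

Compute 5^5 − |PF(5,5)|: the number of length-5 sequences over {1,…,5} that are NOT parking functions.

1829

|PF| = (5−5+1)·(5+1)^(5−1) = 1×1296 = 1296 (Pollak)
Example (3,4,4,4,5) → sorted (3,4,4,4,5): b_1=3>1, not a PF.
5^5 − 1296 = 3125 − 1296 = 1829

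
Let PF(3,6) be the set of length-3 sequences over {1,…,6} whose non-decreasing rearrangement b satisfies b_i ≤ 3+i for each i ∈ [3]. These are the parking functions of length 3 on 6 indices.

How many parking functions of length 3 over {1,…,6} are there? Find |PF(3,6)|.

196

|PF| = (6−3+1)·(6+1)^(3−1) = 4 · 49 = 196 (Pollak)
Check (1,3,4) → sorted (1,3,4): b_i ≤ 3+i ∀i, a PF.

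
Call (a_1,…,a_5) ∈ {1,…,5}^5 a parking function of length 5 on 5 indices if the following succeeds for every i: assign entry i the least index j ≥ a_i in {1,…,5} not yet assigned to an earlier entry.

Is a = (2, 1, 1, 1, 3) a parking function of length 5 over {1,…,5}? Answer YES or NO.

YES

Order a: b = (1, 1, 1, 2, 3).
  b_1=1 ≤ 1
  b_2=1 ≤ 2
  b_3=1 ≤ 3
  b_4=2 ≤ 4
  b_5=3 ≤ 5
All bounds hold ⇒ YES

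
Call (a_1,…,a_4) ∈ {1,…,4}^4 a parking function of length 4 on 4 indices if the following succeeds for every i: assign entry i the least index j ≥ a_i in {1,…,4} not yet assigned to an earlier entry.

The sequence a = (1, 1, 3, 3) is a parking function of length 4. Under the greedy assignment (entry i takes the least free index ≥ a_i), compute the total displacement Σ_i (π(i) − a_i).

Σπ = 10 ({1..4} each once); Σa = 1+1+3+3 = 8; disp = 10−8 = 2.

2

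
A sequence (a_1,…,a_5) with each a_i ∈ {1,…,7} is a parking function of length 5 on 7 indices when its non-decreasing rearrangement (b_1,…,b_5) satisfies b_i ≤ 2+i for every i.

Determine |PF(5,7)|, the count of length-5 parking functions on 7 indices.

#PF = (7−5+1)·(7+1)^(5−1) = 3×4096 = 12288 (Konheim–Weiss)
Check (5,6,2,1,7) → sorted (1,2,5,6,7): b_i ≤ 2+i ∀i, a PF.

12288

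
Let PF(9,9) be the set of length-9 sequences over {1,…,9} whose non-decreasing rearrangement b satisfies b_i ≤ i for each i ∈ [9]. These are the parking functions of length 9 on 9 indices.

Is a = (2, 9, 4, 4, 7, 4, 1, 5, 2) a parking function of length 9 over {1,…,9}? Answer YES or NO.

YES

Sorted: b = (1, 2, 2, 4, 4, 4, 5, 7, 9).
  b_1=1 ≤ 1
  b_2=2 ≤ 2
  b_3=2 ≤ 3
  b_4=4 ≤ 4
  b_5=4 ≤ 5
  b_6=4 ≤ 6
  b_7=5 ≤ 7
  b_8=7 ≤ 8
  b_9=9 ≤ 9
All bounds hold ⇒ YES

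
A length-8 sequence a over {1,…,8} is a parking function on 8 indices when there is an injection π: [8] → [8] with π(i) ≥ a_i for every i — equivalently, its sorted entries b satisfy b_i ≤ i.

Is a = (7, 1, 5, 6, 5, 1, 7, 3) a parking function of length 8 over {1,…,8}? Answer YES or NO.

NO

Order a: b = (1, 1, 3, 5, 5, 6, 7, 7).
  b_1=1 ≤ 1
  b_2=1 ≤ 2
  b_3=3 ≤ 3
  b_4=5 > 4
  fails at i=4 ⇒ NO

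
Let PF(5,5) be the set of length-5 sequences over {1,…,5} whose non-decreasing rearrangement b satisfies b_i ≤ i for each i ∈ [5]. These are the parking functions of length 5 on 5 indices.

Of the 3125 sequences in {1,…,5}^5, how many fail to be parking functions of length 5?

Count = (6−5)·6^(5−1) = 1·1296 = 1296
Check (4,4,3,5,3) → sorted (3,3,4,4,5): b_1=3>1, not a PF.
5^5 − 1296 = 3125 − 1296 = 1829

1829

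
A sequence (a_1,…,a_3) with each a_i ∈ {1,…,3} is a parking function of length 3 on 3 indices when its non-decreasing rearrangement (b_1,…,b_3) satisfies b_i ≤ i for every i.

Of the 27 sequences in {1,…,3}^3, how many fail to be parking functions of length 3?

11

Count = (3−3+1)·(3+1)^(3−1) = 1 · 16 = 16 (Konheim–Weiss)
E.g. (3,2,3) → sorted (2,3,3): b_1=2>1, not a PF.
Total 27; non-PF = 27−16 = 11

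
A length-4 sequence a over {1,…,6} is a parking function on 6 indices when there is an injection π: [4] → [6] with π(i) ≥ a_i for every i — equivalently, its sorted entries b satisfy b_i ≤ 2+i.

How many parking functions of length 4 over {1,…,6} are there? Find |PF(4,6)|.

#PF = (6−4+1)·(6+1)^(4−1) = 3×343 = 1029 (Konheim–Weiss)
Check (5,2,3,4) → sorted (2,3,4,5): b_i ≤ 2+i ∀i, a PF.

1029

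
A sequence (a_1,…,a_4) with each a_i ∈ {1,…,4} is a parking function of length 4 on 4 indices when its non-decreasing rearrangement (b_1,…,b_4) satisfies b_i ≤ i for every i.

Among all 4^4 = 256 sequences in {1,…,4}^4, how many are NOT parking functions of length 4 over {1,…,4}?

|PF(4,4)| = (4+1−4)·(4+1)^{4−1} = 1·125 = 125 (Konheim–Weiss)
One tuple (4,3,3,1) → sorted (1,3,3,4): b_2=3>2, not a PF.
4^4 − 125 = 256 − 125 = 131

131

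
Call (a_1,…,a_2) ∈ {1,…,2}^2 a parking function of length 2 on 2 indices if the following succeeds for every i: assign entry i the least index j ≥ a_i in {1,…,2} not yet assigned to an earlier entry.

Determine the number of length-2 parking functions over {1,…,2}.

3

#PF = 1·3^1 = 1×3 = 3 [KW]
E.g. (1,2) → sorted (1,2): b_i ≤ i ∀i, a PF.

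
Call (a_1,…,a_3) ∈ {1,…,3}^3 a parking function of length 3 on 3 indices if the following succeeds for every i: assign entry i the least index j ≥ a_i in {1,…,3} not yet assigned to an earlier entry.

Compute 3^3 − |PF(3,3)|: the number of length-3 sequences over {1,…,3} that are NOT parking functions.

11

|PF| = (4−3)·4^(3−1) = 1 · 16 = 16 [KW]
Example (2,3,2) → sorted (2,2,3): b_1=2>1, not a PF.
So 27 − 16 = 11 fail.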